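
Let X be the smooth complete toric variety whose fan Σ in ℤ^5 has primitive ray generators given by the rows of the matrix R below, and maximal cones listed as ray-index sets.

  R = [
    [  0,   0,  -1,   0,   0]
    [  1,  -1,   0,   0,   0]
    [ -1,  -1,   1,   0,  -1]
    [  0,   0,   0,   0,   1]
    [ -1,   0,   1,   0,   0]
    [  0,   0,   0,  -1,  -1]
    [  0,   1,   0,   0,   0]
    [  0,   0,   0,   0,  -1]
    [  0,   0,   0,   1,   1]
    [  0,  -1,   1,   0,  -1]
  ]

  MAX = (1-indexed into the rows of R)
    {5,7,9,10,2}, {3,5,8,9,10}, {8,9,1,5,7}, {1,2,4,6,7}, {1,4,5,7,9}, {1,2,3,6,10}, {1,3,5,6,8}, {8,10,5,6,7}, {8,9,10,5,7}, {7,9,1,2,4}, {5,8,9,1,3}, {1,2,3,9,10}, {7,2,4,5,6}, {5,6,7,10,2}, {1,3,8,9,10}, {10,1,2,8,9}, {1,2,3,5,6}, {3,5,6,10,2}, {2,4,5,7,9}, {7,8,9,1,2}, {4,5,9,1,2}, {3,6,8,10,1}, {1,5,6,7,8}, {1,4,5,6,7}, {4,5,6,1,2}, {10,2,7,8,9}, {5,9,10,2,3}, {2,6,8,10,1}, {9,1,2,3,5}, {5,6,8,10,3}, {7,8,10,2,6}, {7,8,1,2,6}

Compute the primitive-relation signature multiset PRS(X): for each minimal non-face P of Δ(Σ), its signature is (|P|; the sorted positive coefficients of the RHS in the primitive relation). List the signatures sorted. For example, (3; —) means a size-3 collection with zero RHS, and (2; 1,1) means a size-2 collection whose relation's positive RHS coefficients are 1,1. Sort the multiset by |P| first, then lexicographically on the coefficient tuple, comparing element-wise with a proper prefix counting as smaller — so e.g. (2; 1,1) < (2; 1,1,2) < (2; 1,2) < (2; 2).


Δ(Σ) — 10 vertices, 10 min non-faces:

  • {4,8}:  v_{4} + v_{8} = 0  so sig = (2; —)
  • {6,9}:  v_{6} + v_{9} = 0  so sig = (2; —)
  • {3,7}:  v_{3} + v_{7} = v_{5} + v_{8}  so sig = (2; 1,1)
  • {4,10}:  v_{4} + v_{10} = v_{2} + v_{5}  so sig = (2; 1,1)
  • {3,4}:  v_{3} + v_{4} = v_{1} + v_{2} + 2·v_{5}  so sig = (2; 1,1,2)
  • {1,5,10}:  v_{1} + v_{5} + v_{10} = v_{3}  so sig = (3; 1)
  • {1,7,10}:  v_{1} + v_{7} + v_{10} = v_{8}  so sig = (3; 1)
  • {2,5,8}:  v_{2} + v_{5} + v_{8} = v_{10}  so sig = (3; 1)
  • {2,3,8}:  v_{2} + v_{3} + v_{8} = v_{1} + 2·v_{10}  so sig = (3; 1,2)
  • {1,2,5,7}:  v_{1} + v_{2} + v_{5} + v_{7} = 0  so sig = (4; —)

so the primitive-relation signature multiset is
    (2; —)
    (2; —)
    (2; 1,1)
    (2; 1,1)
    (2; 1,1,2)
    (3; 1)
    (3; 1)
    (3; 1)
    (3; 1,2)
    (4; —)


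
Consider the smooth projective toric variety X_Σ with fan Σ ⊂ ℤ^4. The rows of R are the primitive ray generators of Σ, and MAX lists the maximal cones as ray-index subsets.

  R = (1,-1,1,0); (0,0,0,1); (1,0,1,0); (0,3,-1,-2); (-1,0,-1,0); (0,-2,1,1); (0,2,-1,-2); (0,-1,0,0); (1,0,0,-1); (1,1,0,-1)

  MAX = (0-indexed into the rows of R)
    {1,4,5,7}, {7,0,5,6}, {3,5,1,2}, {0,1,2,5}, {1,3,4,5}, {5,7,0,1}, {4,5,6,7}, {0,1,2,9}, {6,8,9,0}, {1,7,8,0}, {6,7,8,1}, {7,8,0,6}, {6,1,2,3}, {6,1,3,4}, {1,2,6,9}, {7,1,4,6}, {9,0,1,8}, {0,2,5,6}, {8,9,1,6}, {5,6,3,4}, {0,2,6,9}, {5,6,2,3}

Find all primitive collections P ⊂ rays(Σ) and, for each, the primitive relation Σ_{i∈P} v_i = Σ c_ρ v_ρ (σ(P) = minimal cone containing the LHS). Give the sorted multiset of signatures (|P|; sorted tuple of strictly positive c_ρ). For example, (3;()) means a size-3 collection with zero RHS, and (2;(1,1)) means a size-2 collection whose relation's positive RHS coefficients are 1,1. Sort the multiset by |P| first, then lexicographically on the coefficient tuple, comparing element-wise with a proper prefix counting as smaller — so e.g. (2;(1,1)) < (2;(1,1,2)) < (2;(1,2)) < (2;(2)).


15 collections generate NE(X_Σ); each relation:

  • {2,4}:  v_{2} + v_{4} = 0  so sig = (2;())
  • {0,4}:  v_{0} + v_{4} = v_{7}  so sig = (2;(1))
  • {2,7}:  v_{2} + v_{7} = v_{0}  so sig = (2;(1))
  • {3,7}:  v_{3} + v_{7} = v_{6}  so sig = (2;(1))
  • {5,9}:  v_{5} + v_{9} = v_{0}  so sig = (2;(1))
  • {7,9}:  v_{7} + v_{9} = v_{8}  so sig = (2;(1))
  • {0,3}:  v_{0} + v_{3} = v_{2} + v_{6}  so sig = (2;(1,1))
  • {2,8}:  v_{2} + v_{8} = v_{0} + v_{9}  so sig = (2;(1,1))
  • {3,8}:  v_{3} + v_{8} = v_{6} + v_{9}  so sig = (2;(1,1))
  • {5,8}:  v_{5} + v_{8} = v_{0} + v_{7}  so sig = (2;(1,1))
  • {4,9}:  v_{4} + v_{9} = v_{1} + v_{6} + v_{7}  so sig = (2;(1,1,1))
  • {3,9}:  v_{3} + v_{9} = v_{1} + v_{2} + 2·v_{6}  so sig = (2;(1,1,2))
  • {4,8}:  v_{4} + v_{8} = v_{1} + v_{6} + 2·v_{7}  so sig = (2;(1,1,2))
  • {1,5,6}:  v_{1} + v_{5} + v_{6} = 0  so sig = (3;())
  • {0,1,6}:  v_{0} + v_{1} + v_{6} = v_{9}  so sig = (3;(1))

Sorted signature multiset PRS(X):
    (2;())
    (2;(1))
    (2;(1))
    (2;(1))
    (2;(1))
    (2;(1))
    (2;(1,1))
    (2;(1,1))
    (2;(1,1))
    (2;(1,1))
    (2;(1,1,1))
    (2;(1,1,2))
    (2;(1,1,2))
    (3;())
    (3;(1))


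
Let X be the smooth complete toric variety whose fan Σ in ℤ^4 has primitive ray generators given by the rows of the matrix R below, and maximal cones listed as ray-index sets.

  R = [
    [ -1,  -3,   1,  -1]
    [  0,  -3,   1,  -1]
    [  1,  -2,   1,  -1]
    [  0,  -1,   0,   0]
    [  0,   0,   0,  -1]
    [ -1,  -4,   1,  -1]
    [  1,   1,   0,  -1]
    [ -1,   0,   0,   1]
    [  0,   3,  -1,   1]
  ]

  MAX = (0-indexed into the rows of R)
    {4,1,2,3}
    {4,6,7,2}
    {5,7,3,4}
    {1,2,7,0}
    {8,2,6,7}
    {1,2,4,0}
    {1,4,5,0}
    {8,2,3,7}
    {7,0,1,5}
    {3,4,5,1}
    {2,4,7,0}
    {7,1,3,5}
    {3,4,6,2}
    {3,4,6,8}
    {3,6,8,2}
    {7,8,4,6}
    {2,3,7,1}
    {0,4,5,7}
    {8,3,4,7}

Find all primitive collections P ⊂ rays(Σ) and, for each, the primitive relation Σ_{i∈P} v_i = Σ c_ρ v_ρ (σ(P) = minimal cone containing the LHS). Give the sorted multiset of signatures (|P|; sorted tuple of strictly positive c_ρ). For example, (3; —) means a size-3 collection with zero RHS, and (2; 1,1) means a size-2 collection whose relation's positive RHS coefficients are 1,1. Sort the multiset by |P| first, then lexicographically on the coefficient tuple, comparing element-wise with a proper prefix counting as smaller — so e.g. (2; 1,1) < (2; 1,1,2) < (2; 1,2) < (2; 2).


Minimal non-faces — 12 found among 9 rays, 19 max cones:

  P={1,8}:  v_{1} + v_{8} = 0 ; sig = (2; —)
  P={0,3}:  v_{0} + v_{3} = v_{5} ; sig = (2; 1)
  P={0,8}:  v_{0} + v_{8} = v_{4} + v_{7} ; sig = (2; 1,1)
  P={1,6}:  v_{1} + v_{6} = v_{2} + v_{4} ; sig = (2; 1,1)
  P={5,6}:  v_{5} + v_{6} = v_{1} + v_{4} ; sig = (2; 1,1)
  P={5,8}:  v_{5} + v_{8} = v_{3} + v_{4} + v_{7} ; sig = (2; 1,1,1)
  P={0,6}:  v_{0} + v_{6} = v_{2} + 2·v_{4} + v_{7} ; sig = (2; 1,1,2)
  P={2,5}:  v_{2} + v_{5} = 2·v_{1} ; sig = (2; 2)
  P={3,6,7}:  v_{3} + v_{6} + v_{7} = 0 ; sig = (3; —)
  P={1,4,7}:  v_{1} + v_{4} + v_{7} = v_{0} ; sig = (3; 1)
  P={2,4,8}:  v_{2} + v_{4} + v_{8} = v_{6} ; sig = (3; 1)
  P={2,3,4,7}:  v_{2} + v_{3} + v_{4} + v_{7} = v_{1} ; sig = (4; 1)

Sorted signature multiset PRS(X):
[(2; —), (2; 1), (2; 1,1), (2; 1,1), (2; 1,1), (2; 1,1,1), (2; 1,1,2), (2; 2), (3; —), (3; 1), (3; 1), (4; 1)]


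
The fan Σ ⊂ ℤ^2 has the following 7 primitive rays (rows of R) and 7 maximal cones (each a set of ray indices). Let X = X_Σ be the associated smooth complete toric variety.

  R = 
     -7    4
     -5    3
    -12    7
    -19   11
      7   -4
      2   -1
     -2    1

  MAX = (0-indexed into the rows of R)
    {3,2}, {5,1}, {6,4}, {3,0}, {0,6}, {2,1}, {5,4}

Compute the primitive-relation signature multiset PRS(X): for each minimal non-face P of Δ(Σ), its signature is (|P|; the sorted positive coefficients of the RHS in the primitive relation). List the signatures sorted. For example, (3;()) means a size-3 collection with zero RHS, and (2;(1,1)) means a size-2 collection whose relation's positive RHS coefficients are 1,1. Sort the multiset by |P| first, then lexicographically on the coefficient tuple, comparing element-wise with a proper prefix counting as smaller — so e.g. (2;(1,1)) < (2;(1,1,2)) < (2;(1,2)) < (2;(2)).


14 collections generate NE(X_Σ); each relation:

  {0,4}:  v_{0} + v_{4} = 0  →  sig = (2;())
  {5,6}:  v_{5} + v_{6} = 0  →  sig = (2;())
  {0,1}:  v_{0} + v_{1} = v_{2}  →  sig = (2;(1))
  {0,2}:  v_{0} + v_{2} = v_{3}  →  sig = (2;(1))
  {0,5}:  v_{0} + v_{5} = v_{1}  →  sig = (2;(1))
  {1,4}:  v_{1} + v_{4} = v_{5}  →  sig = (2;(1))
  {1,6}:  v_{1} + v_{6} = v_{0}  →  sig = (2;(1))
  {2,4}:  v_{2} + v_{4} = v_{1}  →  sig = (2;(1))
  {3,4}:  v_{3} + v_{4} = v_{2}  →  sig = (2;(1))
  {3,5}:  v_{3} + v_{5} = v_{1} + v_{2}  →  sig = (2;(1,1))
  {1,3}:  v_{1} + v_{3} = 2·v_{2}  →  sig = (2;(2))
  {2,5}:  v_{2} + v_{5} = 2·v_{1}  →  sig = (2;(2))
  {2,6}:  v_{2} + v_{6} = 2·v_{0}  →  sig = (2;(2))
  {3,6}:  v_{3} + v_{6} = 3·v_{0}  →  sig = (2;(3))

Signatures (|P|; sorted positive RHS coefficients), sorted:
    |P|=2: 14 collections, coeffs (), (), (1), (1), (1), (1), (1), (1), (1), (1,1), (2), (2), (2), (3)


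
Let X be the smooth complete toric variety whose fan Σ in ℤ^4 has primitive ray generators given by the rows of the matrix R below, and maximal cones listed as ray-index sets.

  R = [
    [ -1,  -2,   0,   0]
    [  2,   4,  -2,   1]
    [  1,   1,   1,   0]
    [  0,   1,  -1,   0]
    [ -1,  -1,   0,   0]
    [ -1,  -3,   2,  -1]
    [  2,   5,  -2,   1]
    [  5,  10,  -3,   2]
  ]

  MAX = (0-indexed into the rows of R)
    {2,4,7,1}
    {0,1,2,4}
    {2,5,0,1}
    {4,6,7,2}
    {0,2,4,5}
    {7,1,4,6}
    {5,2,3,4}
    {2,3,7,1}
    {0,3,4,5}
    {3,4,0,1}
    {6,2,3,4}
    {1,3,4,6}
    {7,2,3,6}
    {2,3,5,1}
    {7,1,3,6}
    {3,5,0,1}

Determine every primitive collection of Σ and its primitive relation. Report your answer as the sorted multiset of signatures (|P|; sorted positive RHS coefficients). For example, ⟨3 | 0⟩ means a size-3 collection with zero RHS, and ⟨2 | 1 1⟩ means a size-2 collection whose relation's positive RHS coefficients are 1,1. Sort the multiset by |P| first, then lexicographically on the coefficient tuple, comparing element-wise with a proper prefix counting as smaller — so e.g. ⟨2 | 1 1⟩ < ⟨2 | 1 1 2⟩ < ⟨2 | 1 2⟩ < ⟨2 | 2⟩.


Σ has 9 primitive collections:

  P = {0,6}:  v_{0} + v_{6} = v_{1} + v_{4}  so sig = ⟨2 | 1 1⟩
  P = {5,6}:  v_{5} + v_{6} = v_{2} + v_{3}  so sig = ⟨2 | 1 1⟩
  P = {0,7}:  v_{0} + v_{7} = 2·v_{1} + v_{2} + v_{4}  so sig = ⟨2 | 1 1 2⟩
  P = {5,7}:  v_{5} + v_{7} = v_{1} + 2·v_{2} + v_{3}  so sig = ⟨2 | 1 1 2⟩
  P = {0,2,3}:  v_{0} + v_{2} + v_{3} = 0  so sig = ⟨3 | 0⟩
  P = {1,4,5}:  v_{1} + v_{4} + v_{5} = 0  so sig = ⟨3 | 0⟩
  P = {1,2,6}:  v_{1} + v_{2} + v_{6} = v_{7}  so sig = ⟨3 | 1⟩
  P = {3,4,7}:  v_{3} + v_{4} + v_{7} = 2·v_{6}  so sig = ⟨3 | 2⟩
  P = {1,2,3,4}:  v_{1} + v_{2} + v_{3} + v_{4} = v_{6}  so sig = ⟨4 | 1⟩

so the primitive-relation signature multiset is
[⟨2 | 1 1⟩, ⟨2 | 1 1⟩, ⟨2 | 1 1 2⟩, ⟨2 | 1 1 2⟩, ⟨3 | 0⟩, ⟨3 | 0⟩, ⟨3 | 1⟩, ⟨3 | 2⟩, ⟨4 | 1⟩]


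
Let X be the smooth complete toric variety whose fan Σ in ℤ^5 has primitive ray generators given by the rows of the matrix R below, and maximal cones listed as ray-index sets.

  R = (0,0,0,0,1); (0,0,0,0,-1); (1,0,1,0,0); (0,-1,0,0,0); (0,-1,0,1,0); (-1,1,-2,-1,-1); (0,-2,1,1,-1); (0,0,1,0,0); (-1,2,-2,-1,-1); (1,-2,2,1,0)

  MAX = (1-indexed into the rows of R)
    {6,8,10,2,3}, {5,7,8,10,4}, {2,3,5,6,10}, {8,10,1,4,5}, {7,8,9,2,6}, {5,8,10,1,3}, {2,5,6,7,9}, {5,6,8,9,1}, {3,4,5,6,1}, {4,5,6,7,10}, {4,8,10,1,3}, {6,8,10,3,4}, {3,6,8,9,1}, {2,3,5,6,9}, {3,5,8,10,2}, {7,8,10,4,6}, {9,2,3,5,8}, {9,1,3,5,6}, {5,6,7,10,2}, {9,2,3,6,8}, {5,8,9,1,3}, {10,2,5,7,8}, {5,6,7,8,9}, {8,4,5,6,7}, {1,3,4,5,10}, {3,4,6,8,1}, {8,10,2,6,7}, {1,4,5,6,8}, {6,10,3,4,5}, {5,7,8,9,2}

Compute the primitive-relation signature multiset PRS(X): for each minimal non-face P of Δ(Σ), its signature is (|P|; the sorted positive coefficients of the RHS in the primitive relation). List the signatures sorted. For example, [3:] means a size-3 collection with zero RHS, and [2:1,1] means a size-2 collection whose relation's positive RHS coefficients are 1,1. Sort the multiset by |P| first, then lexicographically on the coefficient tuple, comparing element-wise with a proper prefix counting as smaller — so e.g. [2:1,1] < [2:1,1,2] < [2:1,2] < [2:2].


Minimal non-faces — 11 found among 10 rays, 30 max cones:

  {1,2}:  v_{1} + v_{2} = 0  ⇒ sig = [2:]
  {4,9}:  v_{4} + v_{9} = v_{6}  ⇒ sig = [2:1]
  {9,10}:  v_{9} + v_{10} = v_{2}  ⇒ sig = [2:1]
  {2,4}:  v_{2} + v_{4} = v_{6} + v_{10}  ⇒ sig = [2:1,1]
  {3,7}:  v_{3} + v_{7} = v_{2} + v_{10}  ⇒ sig = [2:1,1]
  {1,7}:  v_{1} + v_{7} = v_{4} + v_{5} + v_{8}  ⇒ sig = [2:1,1,1]
  {1,6,10}:  v_{1} + v_{6} + v_{10} = v_{4}  ⇒ sig = [3:1]
  {3,4,5,8}:  v_{3} + v_{4} + v_{5} + v_{8} = v_{10}  ⇒ sig = [4:1]
  {3,5,6,8}:  v_{3} + v_{5} + v_{6} + v_{8} = v_{2}  ⇒ sig = [4:1]
  {5,6,8,10}:  v_{5} + v_{6} + v_{8} + v_{10} = v_{7}  ⇒ sig = [4:1]
  {2,5,6,8}:  v_{2} + v_{5} + v_{6} + v_{8} = v_{7} + v_{9}  ⇒ sig = [4:1,1]

Hence PRS(X_Σ) =
    [2:]
    [2:1]
    [2:1]
    [2:1,1]
    [2:1,1]
    [2:1,1,1]
    [3:1]
    [4:1]
    [4:1]
    [4:1]
    [4:1,1]


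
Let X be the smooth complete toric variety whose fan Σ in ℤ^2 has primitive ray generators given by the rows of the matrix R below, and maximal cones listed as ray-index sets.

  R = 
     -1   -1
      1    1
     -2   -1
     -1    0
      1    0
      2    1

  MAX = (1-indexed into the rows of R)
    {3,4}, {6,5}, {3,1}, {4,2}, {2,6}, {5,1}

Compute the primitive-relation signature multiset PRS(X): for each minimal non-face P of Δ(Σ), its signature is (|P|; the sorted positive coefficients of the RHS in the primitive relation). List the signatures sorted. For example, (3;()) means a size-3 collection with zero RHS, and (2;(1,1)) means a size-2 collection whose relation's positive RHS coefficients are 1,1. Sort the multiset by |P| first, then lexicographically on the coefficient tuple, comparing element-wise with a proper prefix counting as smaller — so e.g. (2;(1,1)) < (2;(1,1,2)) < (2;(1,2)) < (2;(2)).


Δ(Σ) — 6 vertices, 9 min non-faces:

  P={1,2}:  v_{1} + v_{2} = 0  so sig = (2;())
  P={3,6}:  v_{3} + v_{6} = 0  so sig = (2;())
  P={4,5}:  v_{4} + v_{5} = 0  so sig = (2;())
  P={1,4}:  v_{1} + v_{4} = v_{3}  so sig = (2;(1))
  P={1,6}:  v_{1} + v_{6} = v_{5}  so sig = (2;(1))
  P={2,3}:  v_{2} + v_{3} = v_{4}  so sig = (2;(1))
  P={2,5}:  v_{2} + v_{5} = v_{6}  so sig = (2;(1))
  P={3,5}:  v_{3} + v_{5} = v_{1}  so sig = (2;(1))
  P={4,6}:  v_{4} + v_{6} = v_{2}  so sig = (2;(1))

Hence PRS(X_Σ) =
    |P|=2: 9 collections, coeffs (), (), (), (1), (1), (1), (1), (1), (1)


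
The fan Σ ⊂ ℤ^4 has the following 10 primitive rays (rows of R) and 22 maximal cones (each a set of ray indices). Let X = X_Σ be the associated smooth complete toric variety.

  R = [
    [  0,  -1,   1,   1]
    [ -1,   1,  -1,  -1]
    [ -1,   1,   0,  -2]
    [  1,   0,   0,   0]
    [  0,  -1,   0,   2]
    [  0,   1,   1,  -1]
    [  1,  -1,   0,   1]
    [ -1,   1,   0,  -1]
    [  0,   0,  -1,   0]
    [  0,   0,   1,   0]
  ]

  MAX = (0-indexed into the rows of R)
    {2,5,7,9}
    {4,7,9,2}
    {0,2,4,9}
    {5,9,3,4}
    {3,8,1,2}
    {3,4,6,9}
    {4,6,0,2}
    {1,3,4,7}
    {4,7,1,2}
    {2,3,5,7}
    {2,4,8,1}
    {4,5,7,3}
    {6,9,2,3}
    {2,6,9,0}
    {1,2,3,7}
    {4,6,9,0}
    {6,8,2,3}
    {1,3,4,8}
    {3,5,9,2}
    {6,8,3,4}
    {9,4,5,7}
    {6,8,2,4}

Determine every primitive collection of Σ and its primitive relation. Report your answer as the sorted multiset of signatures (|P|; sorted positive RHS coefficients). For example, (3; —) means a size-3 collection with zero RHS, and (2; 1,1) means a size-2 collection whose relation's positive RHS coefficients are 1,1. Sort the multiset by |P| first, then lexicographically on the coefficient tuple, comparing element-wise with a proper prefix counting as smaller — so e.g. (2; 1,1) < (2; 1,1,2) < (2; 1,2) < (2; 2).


Minimal non-faces — 17 found among 10 rays, 22 max cones:

  • {6,7}:  v_{6} + v_{7} = 0  ⇒ sig = (2; —)
  • {8,9}:  v_{8} + v_{9} = 0  ⇒ sig = (2; —)
  • {1,6}:  v_{1} + v_{6} = v_{8}  ⇒ sig = (2; 1)
  • {1,9}:  v_{1} + v_{9} = v_{7}  ⇒ sig = (2; 1)
  • {7,8}:  v_{7} + v_{8} = v_{1}  ⇒ sig = (2; 1)
  • {0,1}:  v_{0} + v_{1} = v_{2} + v_{4}  ⇒ sig = (2; 1,1)
  • {0,3}:  v_{0} + v_{3} = v_{6} + v_{9}  ⇒ sig = (2; 1,1)
  • {5,6}:  v_{5} + v_{6} = v_{3} + v_{9}  ⇒ sig = (2; 1,1)
  • {5,8}:  v_{5} + v_{8} = v_{3} + v_{7}  ⇒ sig = (2; 1,1)
  • {0,7}:  v_{0} + v_{7} = v_{2} + v_{4} + v_{9}  ⇒ sig = (2; 1,1,1)
  • {0,8}:  v_{0} + v_{8} = v_{2} + v_{4} + v_{6}  ⇒ sig = (2; 1,1,1)
  • {1,5}:  v_{1} + v_{5} = v_{3} + 2·v_{7}  ⇒ sig = (2; 1,2)
  • {0,5}:  v_{0} + v_{5} = 2·v_{9}  ⇒ sig = (2; 2)
  • {2,3,4}:  v_{2} + v_{3} + v_{4} = 0  ⇒ sig = (3; —)
  • {3,7,9}:  v_{3} + v_{7} + v_{9} = v_{5}  ⇒ sig = (3; 1)
  • {2,4,5}:  v_{2} + v_{4} + v_{5} = v_{7} + v_{9}  ⇒ sig = (3; 1,1)
  • {2,4,6,9}:  v_{2} + v_{4} + v_{6} + v_{9} = v_{0}  ⇒ sig = (4; 1)

Hence PRS(X_Σ) =
    |P|=2: 13 collections, coeffs (), (), (1), (1), (1), (1,1), (1,1), (1,1), (1,1), (1,1,1), (1,1,1), (1,2), (2)
    |P|=3: 3 collections, coeffs (), (1), (1,1)
    |P|=4: 1 collection, coeffs (1)


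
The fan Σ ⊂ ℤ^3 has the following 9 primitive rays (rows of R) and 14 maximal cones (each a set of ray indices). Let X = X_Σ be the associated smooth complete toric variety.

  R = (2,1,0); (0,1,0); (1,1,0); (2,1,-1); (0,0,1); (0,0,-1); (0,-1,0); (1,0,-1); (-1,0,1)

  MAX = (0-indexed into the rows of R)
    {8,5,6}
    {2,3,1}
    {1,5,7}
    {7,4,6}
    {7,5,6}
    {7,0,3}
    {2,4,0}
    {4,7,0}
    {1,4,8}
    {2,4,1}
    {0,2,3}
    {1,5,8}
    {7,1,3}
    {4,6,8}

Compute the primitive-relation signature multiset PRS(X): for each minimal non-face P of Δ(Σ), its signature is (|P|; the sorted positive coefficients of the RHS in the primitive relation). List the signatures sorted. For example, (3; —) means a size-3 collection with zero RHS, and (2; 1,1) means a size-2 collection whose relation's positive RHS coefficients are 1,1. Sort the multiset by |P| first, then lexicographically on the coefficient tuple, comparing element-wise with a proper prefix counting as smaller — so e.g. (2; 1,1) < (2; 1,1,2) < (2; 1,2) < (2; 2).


Primitive collections (16):

  P = {1,6}:  v_{1} + v_{6} = 0 — sig = (2; —)
  P = {4,5}:  v_{4} + v_{5} = 0 — sig = (2; —)
  P = {7,8}:  v_{7} + v_{8} = 0 — sig = (2; —)
  P = {0,5}:  v_{0} + v_{5} = v_{3} — sig = (2; 1)
  P = {2,7}:  v_{2} + v_{7} = v_{3} — sig = (2; 1)
  P = {3,4}:  v_{3} + v_{4} = v_{0} — sig = (2; 1)
  P = {3,8}:  v_{3} + v_{8} = v_{2} — sig = (2; 1)
  P = {0,8}:  v_{0} + v_{8} = v_{2} + v_{4} — sig = (2; 1,1)
  P = {2,5}:  v_{2} + v_{5} = v_{1} + v_{7} — sig = (2; 1,1)
  P = {2,6}:  v_{2} + v_{6} = v_{4} + v_{7} — sig = (2; 1,1)
  P = {2,8}:  v_{2} + v_{8} = v_{1} + v_{4} — sig = (2; 1,1)
  P = {3,5}:  v_{3} + v_{5} = v_{1} + 2·v_{7} — sig = (2; 1,2)
  P = {3,6}:  v_{3} + v_{6} = v_{4} + 2·v_{7} — sig = (2; 1,2)
  P = {0,1}:  v_{0} + v_{1} = 2·v_{2} — sig = (2; 2)
  P = {0,6}:  v_{0} + v_{6} = 2·v_{4} + 2·v_{7} — sig = (2; 2,2)
  P = {1,4,7}:  v_{1} + v_{4} + v_{7} = v_{2} — sig = (3; 1)

Signatures (|P|; sorted positive RHS coefficients), sorted:
[(2; —), (2; —), (2; —), (2; 1), (2; 1), (2; 1), (2; 1), (2; 1,1), (2; 1,1), (2; 1,1), (2; 1,1), (2; 1,2), (2; 1,2), (2; 2), (2; 2,2), (3; 1)]


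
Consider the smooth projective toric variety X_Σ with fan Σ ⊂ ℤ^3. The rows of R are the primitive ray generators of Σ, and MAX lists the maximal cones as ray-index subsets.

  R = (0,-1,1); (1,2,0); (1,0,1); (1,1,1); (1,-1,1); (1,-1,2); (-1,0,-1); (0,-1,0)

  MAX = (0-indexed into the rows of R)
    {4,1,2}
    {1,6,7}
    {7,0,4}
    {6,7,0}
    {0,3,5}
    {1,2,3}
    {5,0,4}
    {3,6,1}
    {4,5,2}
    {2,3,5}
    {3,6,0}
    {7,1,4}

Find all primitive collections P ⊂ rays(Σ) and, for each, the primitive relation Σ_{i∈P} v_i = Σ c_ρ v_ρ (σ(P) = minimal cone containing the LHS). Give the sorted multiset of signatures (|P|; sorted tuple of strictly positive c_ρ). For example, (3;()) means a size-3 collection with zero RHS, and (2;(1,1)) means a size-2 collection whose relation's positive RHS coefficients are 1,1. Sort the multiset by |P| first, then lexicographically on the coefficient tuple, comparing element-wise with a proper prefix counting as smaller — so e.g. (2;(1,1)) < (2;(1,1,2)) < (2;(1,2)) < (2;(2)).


Δ(Σ) — 8 vertices, 10 min non-faces:

  P={2,6}:  v_{2} + v_{6} = 0  →  sig = (2;())
  P={0,1}:  v_{0} + v_{1} = v_{3}  →  sig = (2;(1))
  P={0,2}:  v_{0} + v_{2} = v_{5}  →  sig = (2;(1))
  P={2,7}:  v_{2} + v_{7} = v_{4}  →  sig = (2;(1))
  P={3,7}:  v_{3} + v_{7} = v_{2}  →  sig = (2;(1))
  P={4,6}:  v_{4} + v_{6} = v_{7}  →  sig = (2;(1))
  P={5,6}:  v_{5} + v_{6} = v_{0}  →  sig = (2;(1))
  P={1,5}:  v_{1} + v_{5} = v_{2} + v_{3}  →  sig = (2;(1,1))
  P={5,7}:  v_{5} + v_{7} = v_{0} + v_{4}  →  sig = (2;(1,1))
  P={3,4}:  v_{3} + v_{4} = 2·v_{2}  →  sig = (2;(2))

so the primitive-relation signature multiset is
[(2;()), (2;(1)), (2;(1)), (2;(1)), (2;(1)), (2;(1)), (2;(1)), (2;(1,1)), (2;(1,1)), (2;(2))]


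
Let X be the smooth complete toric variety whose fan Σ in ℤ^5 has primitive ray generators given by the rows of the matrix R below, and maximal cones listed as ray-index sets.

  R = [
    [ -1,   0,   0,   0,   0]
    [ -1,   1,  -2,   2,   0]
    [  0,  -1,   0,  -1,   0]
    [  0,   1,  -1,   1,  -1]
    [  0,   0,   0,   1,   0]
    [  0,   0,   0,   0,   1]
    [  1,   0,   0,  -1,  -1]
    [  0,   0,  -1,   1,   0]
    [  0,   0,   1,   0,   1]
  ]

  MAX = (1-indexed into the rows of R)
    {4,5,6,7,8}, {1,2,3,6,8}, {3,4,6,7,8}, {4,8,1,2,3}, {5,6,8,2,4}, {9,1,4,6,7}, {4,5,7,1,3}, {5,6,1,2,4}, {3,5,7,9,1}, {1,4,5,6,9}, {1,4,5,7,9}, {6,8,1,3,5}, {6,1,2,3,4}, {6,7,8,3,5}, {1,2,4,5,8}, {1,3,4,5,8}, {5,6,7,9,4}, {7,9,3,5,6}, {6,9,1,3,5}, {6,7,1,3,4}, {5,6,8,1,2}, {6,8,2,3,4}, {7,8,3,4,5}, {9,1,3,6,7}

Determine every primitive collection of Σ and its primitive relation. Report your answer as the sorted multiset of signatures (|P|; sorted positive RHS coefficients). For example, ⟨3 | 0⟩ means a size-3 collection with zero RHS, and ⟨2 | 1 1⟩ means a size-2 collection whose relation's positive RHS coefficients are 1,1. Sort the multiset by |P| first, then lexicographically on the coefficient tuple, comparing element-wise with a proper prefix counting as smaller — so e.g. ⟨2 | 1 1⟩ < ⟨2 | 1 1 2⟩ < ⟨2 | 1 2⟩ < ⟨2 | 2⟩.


The 9 primitive collections of Σ (r=9, n=5):

  {8,9}:  v_{8} + v_{9} = v_{5} + v_{6} — sig = ⟨2 | 1 1⟩
  {2,9}:  v_{2} + v_{9} = v_{1} + v_{4} + v_{5} + 2·v_{6} — sig = ⟨2 | 1 1 1 2⟩
  {2,7}:  v_{2} + v_{7} = v_{3} + 2·v_{4} + v_{6} — sig = ⟨2 | 1 1 2⟩
  {3,4,9}:  v_{3} + v_{4} + v_{9} = 0 — sig = ⟨3 | 0⟩
  {1,7,8}:  v_{1} + v_{7} + v_{8} = v_{3} + v_{4} — sig = ⟨3 | 1 1⟩
  {2,3,5}:  v_{2} + v_{3} + v_{5} = v_{1} + 2·v_{8} — sig = ⟨3 | 1 2⟩
  {1,5,6,7}:  v_{1} + v_{5} + v_{6} + v_{7} = 0 — sig = ⟨4 | 0⟩
  {1,4,6,8}:  v_{1} + v_{4} + v_{6} + v_{8} = v_{2} — sig = ⟨4 | 1⟩
  {3,4,5,6}:  v_{3} + v_{4} + v_{5} + v_{6} = v_{8} — sig = ⟨4 | 1⟩

Hence PRS(X_Σ) =
[⟨2 | 1 1⟩, ⟨2 | 1 1 1 2⟩, ⟨2 | 1 1 2⟩, ⟨3 | 0⟩, ⟨3 | 1 1⟩, ⟨3 | 1 2⟩, ⟨4 | 0⟩, ⟨4 | 1⟩, ⟨4 | 1⟩]


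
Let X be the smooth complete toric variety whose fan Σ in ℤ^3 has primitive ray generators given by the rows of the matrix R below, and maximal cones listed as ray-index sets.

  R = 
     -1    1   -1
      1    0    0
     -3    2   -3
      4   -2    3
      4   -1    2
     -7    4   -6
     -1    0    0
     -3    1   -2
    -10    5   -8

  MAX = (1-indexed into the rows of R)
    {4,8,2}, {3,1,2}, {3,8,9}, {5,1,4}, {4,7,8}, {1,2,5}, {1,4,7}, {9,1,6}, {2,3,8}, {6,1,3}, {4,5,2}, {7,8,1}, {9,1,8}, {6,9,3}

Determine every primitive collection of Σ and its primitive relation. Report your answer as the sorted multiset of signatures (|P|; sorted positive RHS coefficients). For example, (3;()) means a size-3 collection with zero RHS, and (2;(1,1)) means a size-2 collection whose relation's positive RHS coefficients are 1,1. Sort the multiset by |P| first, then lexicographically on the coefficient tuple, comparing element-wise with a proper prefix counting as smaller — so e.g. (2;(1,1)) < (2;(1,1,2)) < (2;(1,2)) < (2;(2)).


20 collections generate NE(X_Σ); each relation:

  P={2,7}:  v_{2} + v_{7} = 0 — sig = (2;())
  P={3,4}:  v_{3} + v_{4} = v_{2} — sig = (2;(1))
  P={4,6}:  v_{4} + v_{6} = v_{3} — sig = (2;(1))
  P={5,8}:  v_{5} + v_{8} = v_{2} — sig = (2;(1))
  P={6,8}:  v_{6} + v_{8} = v_{9} — sig = (2;(1))
  P={3,7}:  v_{3} + v_{7} = v_{1} + v_{8} — sig = (2;(1,1))
  P={4,9}:  v_{4} + v_{9} = v_{3} + v_{8} — sig = (2;(1,1))
  P={5,7}:  v_{5} + v_{7} = v_{1} + v_{4} — sig = (2;(1,1))
  P={5,6}:  v_{5} + v_{6} = v_{1} + v_{2} + v_{3} — sig = (2;(1,1,1))
  P={2,9}:  v_{2} + v_{9} = 2·v_{3} + v_{8} — sig = (2;(1,2))
  P={3,5}:  v_{3} + v_{5} = v_{1} + 2·v_{2} — sig = (2;(1,2))
  P={2,6}:  v_{2} + v_{6} = 2·v_{3} — sig = (2;(2))
  P={5,9}:  v_{5} + v_{9} = 2·v_{3} — sig = (2;(2))
  P={6,7}:  v_{6} + v_{7} = 2·v_{1} + 2·v_{8} — sig = (2;(2,2))
  P={7,9}:  v_{7} + v_{9} = 2·v_{1} + 3·v_{8} — sig = (2;(2,3))
  P={1,4,8}:  v_{1} + v_{4} + v_{8} = 0 — sig = (3;())
  P={1,2,4}:  v_{1} + v_{2} + v_{4} = v_{5} — sig = (3;(1))
  P={1,2,8}:  v_{1} + v_{2} + v_{8} = v_{3} — sig = (3;(1))
  P={1,3,8}:  v_{1} + v_{3} + v_{8} = v_{6} — sig = (3;(1))
  P={1,3,9}:  v_{1} + v_{3} + v_{9} = 2·v_{6} — sig = (3;(2))

Signatures (|P|; sorted positive RHS coefficients), sorted:
[(2;()), (2;(1)), (2;(1)), (2;(1)), (2;(1)), (2;(1,1)), (2;(1,1)), (2;(1,1)), (2;(1,1,1)), (2;(1,2)), (2;(1,2)), (2;(2)), (2;(2)), (2;(2,2)), (2;(2,3)), (3;()), (3;(1)), (3;(1)), (3;(1)), (3;(2))]


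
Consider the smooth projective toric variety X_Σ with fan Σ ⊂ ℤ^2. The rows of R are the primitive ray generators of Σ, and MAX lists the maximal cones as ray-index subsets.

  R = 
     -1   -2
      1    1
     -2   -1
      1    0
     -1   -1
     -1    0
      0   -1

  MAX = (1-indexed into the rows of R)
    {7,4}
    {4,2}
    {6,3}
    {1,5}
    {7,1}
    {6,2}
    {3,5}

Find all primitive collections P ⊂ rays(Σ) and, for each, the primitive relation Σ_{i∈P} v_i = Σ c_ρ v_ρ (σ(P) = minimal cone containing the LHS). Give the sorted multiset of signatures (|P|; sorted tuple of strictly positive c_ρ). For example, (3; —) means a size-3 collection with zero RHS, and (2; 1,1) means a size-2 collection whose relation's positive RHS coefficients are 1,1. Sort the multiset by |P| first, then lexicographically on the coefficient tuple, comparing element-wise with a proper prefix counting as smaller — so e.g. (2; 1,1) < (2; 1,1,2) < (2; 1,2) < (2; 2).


|primitive collections| = 14. Relations:

  P={2,5}:  v_{2} + v_{5} = 0 — sig = (2; —)
  P={4,6}:  v_{4} + v_{6} = 0 — sig = (2; —)
  P={1,2}:  v_{1} + v_{2} = v_{7} — sig = (2; 1)
  P={2,3}:  v_{2} + v_{3} = v_{6} — sig = (2; 1)
  P={2,7}:  v_{2} + v_{7} = v_{4} — sig = (2; 1)
  P={3,4}:  v_{3} + v_{4} = v_{5} — sig = (2; 1)
  P={4,5}:  v_{4} + v_{5} = v_{7} — sig = (2; 1)
  P={5,6}:  v_{5} + v_{6} = v_{3} — sig = (2; 1)
  P={5,7}:  v_{5} + v_{7} = v_{1} — sig = (2; 1)
  P={6,7}:  v_{6} + v_{7} = v_{5} — sig = (2; 1)
  P={1,4}:  v_{1} + v_{4} = 2·v_{7} — sig = (2; 2)
  P={1,6}:  v_{1} + v_{6} = 2·v_{5} — sig = (2; 2)
  P={3,7}:  v_{3} + v_{7} = 2·v_{5} — sig = (2; 2)
  P={1,3}:  v_{1} + v_{3} = 3·v_{5} — sig = (2; 3)

so the primitive-relation signature multiset is
    (2; —)
    (2; —)
    (2; 1)
    (2; 1)
    (2; 1)
    (2; 1)
    (2; 1)
    (2; 1)
    (2; 1)
    (2; 1)
    (2; 2)
    (2; 2)
    (2; 2)
    (2; 3)


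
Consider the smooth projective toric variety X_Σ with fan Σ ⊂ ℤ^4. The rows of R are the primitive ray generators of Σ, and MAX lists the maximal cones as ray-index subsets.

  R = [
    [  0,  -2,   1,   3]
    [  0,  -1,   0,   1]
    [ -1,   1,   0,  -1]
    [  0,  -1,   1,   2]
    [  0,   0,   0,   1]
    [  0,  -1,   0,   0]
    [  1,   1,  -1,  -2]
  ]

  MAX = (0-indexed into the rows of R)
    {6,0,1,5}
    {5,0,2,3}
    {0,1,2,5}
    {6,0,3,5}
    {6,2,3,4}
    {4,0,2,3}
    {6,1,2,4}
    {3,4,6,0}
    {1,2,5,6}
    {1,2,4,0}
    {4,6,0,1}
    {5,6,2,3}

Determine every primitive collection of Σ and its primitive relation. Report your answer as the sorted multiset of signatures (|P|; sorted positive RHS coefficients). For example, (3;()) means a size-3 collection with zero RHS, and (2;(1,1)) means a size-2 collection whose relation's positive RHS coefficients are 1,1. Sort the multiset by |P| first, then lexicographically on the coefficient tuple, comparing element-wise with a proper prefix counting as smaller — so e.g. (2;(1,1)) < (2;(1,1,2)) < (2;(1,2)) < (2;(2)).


3 collections generate NE(X_Σ); each relation:

  P = {1,3}:  v_{1} + v_{3} = v_{0}  ⇒ sig = (2;(1))
  P = {4,5}:  v_{4} + v_{5} = v_{1}  ⇒ sig = (2;(1))
  P = {0,2,6}:  v_{0} + v_{2} + v_{6} = 0  ⇒ sig = (3;())

Sorted signature multiset PRS(X):
    (2;(1))
    (2;(1))
    (3;())


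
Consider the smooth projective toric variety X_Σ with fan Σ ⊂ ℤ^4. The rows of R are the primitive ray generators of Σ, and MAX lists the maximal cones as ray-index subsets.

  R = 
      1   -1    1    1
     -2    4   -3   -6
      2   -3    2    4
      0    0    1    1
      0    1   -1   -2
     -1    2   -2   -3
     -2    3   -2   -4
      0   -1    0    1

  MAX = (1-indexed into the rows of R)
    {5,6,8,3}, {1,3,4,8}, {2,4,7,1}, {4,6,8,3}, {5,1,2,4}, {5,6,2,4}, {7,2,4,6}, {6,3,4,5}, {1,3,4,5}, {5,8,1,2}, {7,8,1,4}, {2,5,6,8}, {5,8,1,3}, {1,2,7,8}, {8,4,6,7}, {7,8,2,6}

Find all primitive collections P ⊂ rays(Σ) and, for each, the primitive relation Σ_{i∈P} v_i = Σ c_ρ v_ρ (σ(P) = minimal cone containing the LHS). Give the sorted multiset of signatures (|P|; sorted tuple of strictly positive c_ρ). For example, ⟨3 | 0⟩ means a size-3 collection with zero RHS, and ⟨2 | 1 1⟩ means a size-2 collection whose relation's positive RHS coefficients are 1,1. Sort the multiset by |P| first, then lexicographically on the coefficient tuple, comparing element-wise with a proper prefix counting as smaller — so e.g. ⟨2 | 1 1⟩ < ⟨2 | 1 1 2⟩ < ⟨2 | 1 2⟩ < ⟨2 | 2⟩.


Primitive collections (6):

  P = {3,7}:  v_{3} + v_{7} = 0 — sig = ⟨2 | 0⟩
  P = {1,6}:  v_{1} + v_{6} = v_{5} — sig = ⟨2 | 1⟩
  P = {2,3}:  v_{2} + v_{3} = v_{5} — sig = ⟨2 | 1⟩
  P = {5,7}:  v_{5} + v_{7} = v_{2} — sig = ⟨2 | 1⟩
  P = {4,5,8}:  v_{4} + v_{5} + v_{8} = 0 — sig = ⟨3 | 0⟩
  P = {2,4,8}:  v_{2} + v_{4} + v_{8} = v_{7} — sig = ⟨3 | 1⟩

Hence PRS(X_Σ) =
    |P|=2: 4 collections, coeffs (), (1), (1), (1)
    |P|=3: 2 collections, coeffs (), (1)


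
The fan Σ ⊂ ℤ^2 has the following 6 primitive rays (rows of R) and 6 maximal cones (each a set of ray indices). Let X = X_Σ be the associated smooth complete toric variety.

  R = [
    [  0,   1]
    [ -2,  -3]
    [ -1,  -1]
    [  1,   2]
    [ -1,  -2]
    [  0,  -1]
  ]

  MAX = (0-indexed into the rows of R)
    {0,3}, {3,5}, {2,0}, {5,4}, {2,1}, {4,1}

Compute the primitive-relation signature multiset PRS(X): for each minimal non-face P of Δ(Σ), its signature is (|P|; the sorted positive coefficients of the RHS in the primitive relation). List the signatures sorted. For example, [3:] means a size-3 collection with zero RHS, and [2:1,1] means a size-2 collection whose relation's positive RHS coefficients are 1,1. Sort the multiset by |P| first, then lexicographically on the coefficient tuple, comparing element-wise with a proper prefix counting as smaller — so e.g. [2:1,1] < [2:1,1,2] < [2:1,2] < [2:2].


The 9 primitive collections of Σ (r=6, n=2):

  P={0,5}:  v_{0} + v_{5} = 0  →  sig = [2:]
  P={3,4}:  v_{3} + v_{4} = 0  →  sig = [2:]
  P={0,4}:  v_{0} + v_{4} = v_{2}  →  sig = [2:1]
  P={1,3}:  v_{1} + v_{3} = v_{2}  →  sig = [2:1]
  P={2,3}:  v_{2} + v_{3} = v_{0}  →  sig = [2:1]
  P={2,4}:  v_{2} + v_{4} = v_{1}  →  sig = [2:1]
  P={2,5}:  v_{2} + v_{5} = v_{4}  →  sig = [2:1]
  P={0,1}:  v_{0} + v_{1} = 2·v_{2}  →  sig = [2:2]
  P={1,5}:  v_{1} + v_{5} = 2·v_{4}  →  sig = [2:2]

Signatures (|P|; sorted positive RHS coefficients), sorted:
    [2:]
    [2:]
    [2:1]
    [2:1]
    [2:1]
    [2:1]
    [2:1]
    [2:2]
    [2:2]


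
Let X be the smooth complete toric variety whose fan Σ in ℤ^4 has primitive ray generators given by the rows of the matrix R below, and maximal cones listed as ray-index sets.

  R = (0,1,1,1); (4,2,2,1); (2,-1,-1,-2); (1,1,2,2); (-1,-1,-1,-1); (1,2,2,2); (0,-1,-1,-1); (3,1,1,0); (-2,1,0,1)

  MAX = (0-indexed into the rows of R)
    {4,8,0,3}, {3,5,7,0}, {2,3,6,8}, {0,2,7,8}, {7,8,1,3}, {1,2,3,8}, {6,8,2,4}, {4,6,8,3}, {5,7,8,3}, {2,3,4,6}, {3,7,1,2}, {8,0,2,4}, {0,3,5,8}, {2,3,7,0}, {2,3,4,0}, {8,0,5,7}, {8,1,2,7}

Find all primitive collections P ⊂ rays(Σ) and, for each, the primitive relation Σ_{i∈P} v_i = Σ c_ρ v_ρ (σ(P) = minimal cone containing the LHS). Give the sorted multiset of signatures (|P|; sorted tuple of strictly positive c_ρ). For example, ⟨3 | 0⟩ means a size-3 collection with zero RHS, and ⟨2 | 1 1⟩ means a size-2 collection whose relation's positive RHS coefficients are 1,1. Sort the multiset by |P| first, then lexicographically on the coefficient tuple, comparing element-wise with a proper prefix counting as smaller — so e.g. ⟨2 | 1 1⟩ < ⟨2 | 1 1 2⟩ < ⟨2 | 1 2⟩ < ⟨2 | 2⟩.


Primitive collections (14):

  {0,6}:  v_{0} + v_{6} = 0 — sig = ⟨2 | 0⟩
  {1,4}:  v_{1} + v_{4} = v_{7} — sig = ⟨2 | 1⟩
  {2,5}:  v_{2} + v_{5} = v_{7} — sig = ⟨2 | 1⟩
  {4,5}:  v_{4} + v_{5} = v_{0} — sig = ⟨2 | 1⟩
  {0,1}:  v_{0} + v_{1} = v_{5} + v_{7} — sig = ⟨2 | 1 1⟩
  {4,7}:  v_{4} + v_{7} = v_{0} + v_{2} — sig = ⟨2 | 1 1⟩
  {5,6}:  v_{5} + v_{6} = v_{2} + v_{3} + v_{8} — sig = ⟨2 | 1 1 1⟩
  {1,5}:  v_{1} + v_{5} = v_{3} + 2·v_{7} + v_{8} — sig = ⟨2 | 1 1 2⟩
  {6,7}:  v_{6} + v_{7} = 2·v_{2} + v_{3} + v_{8} — sig = ⟨2 | 1 1 2⟩
  {1,6}:  v_{1} + v_{6} = 3·v_{2} + 2·v_{3} + 2·v_{8} — sig = ⟨2 | 2 2 3⟩
  {2,3,4,8}:  v_{2} + v_{3} + v_{4} + v_{8} = 0 — sig = ⟨4 | 0⟩
  {0,2,3,8}:  v_{0} + v_{2} + v_{3} + v_{8} = v_{5} — sig = ⟨4 | 1⟩
  {2,3,7,8}:  v_{2} + v_{3} + v_{7} + v_{8} = v_{1} — sig = ⟨4 | 1⟩
  {0,3,7,8}:  v_{0} + v_{3} + v_{7} + v_{8} = 2·v_{5} — sig = ⟨4 | 2⟩

Signatures (|P|; sorted positive RHS coefficients), sorted:
[⟨2 | 0⟩, ⟨2 | 1⟩, ⟨2 | 1⟩, ⟨2 | 1⟩, ⟨2 | 1 1⟩, ⟨2 | 1 1⟩, ⟨2 | 1 1 1⟩, ⟨2 | 1 1 2⟩, ⟨2 | 1 1 2⟩, ⟨2 | 2 2 3⟩, ⟨4 | 0⟩, ⟨4 | 1⟩, ⟨4 | 1⟩, ⟨4 | 2⟩]


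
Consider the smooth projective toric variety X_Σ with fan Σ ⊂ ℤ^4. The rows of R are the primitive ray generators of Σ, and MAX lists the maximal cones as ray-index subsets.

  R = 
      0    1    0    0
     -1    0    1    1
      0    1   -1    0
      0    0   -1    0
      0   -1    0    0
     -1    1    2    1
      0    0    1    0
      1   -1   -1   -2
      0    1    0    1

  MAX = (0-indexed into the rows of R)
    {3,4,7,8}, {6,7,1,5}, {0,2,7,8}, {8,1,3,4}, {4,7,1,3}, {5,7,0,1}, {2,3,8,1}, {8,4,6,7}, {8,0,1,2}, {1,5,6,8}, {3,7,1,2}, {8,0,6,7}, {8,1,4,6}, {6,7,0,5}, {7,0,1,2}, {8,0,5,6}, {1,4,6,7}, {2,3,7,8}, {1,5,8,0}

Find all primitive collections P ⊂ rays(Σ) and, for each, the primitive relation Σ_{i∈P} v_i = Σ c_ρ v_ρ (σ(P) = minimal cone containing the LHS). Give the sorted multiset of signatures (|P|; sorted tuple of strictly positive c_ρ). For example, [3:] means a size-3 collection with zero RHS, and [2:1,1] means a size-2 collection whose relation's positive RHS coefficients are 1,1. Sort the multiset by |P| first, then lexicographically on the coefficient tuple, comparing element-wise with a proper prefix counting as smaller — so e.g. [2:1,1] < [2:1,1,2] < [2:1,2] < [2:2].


11 collections generate NE(X_Σ); each relation:

  P={0,4}:  v_{0} + v_{4} = 0  ⟹  sig = [2:]
  P={3,6}:  v_{3} + v_{6} = 0  ⟹  sig = [2:]
  P={0,3}:  v_{0} + v_{3} = v_{2}  ⟹  sig = [2:1]
  P={2,4}:  v_{2} + v_{4} = v_{3}  ⟹  sig = [2:1]
  P={2,6}:  v_{2} + v_{6} = v_{0}  ⟹  sig = [2:1]
  P={3,5}:  v_{3} + v_{5} = v_{0} + v_{1}  ⟹  sig = [2:1,1]
  P={4,5}:  v_{4} + v_{5} = v_{1} + v_{6}  ⟹  sig = [2:1,1]
  P={2,5}:  v_{2} + v_{5} = 2·v_{0} + v_{1}  ⟹  sig = [2:1,2]
  P={1,7,8}:  v_{1} + v_{7} + v_{8} = 0  ⟹  sig = [3:]
  P={0,1,6}:  v_{0} + v_{1} + v_{6} = v_{5}  ⟹  sig = [3:1]
  P={5,7,8}:  v_{5} + v_{7} + v_{8} = v_{0} + v_{6}  ⟹  sig = [3:1,1]

Hence PRS(X_Σ) =
{ [2:] ×2,  [2:1] ×3,  [2:1,1] ×2,  [2:1,2],  [3:],  [3:1],  [3:1,1] }


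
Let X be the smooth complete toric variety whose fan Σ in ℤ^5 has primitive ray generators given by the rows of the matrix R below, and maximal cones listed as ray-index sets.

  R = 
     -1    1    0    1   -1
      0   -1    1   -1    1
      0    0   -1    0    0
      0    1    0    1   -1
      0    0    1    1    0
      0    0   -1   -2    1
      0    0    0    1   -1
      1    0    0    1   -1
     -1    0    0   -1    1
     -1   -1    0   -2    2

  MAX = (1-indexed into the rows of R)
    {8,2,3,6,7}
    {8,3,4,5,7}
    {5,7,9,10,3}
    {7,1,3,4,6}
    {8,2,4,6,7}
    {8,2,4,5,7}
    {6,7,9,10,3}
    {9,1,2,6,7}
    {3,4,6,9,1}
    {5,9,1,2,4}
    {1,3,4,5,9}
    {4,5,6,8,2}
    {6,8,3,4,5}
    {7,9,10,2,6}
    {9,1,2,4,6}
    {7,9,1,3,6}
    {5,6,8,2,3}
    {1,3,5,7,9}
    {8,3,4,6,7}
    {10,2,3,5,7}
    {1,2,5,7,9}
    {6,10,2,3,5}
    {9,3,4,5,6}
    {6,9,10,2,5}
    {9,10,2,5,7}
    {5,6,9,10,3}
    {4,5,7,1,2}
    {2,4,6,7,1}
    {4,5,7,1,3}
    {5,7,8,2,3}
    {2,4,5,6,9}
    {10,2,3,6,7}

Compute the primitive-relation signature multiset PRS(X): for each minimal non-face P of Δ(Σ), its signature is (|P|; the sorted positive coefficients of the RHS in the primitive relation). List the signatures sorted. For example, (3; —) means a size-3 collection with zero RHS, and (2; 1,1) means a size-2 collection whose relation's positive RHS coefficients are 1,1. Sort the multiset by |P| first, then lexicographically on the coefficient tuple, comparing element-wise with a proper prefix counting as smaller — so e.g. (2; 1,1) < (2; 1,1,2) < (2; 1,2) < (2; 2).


|primitive collections| = 11. Relations:

  {8,9}:  v_{8} + v_{9} = 0  ⇒ sig = (2; —)
  {4,10}:  v_{4} + v_{10} = v_{9}  ⇒ sig = (2; 1)
  {1,8}:  v_{1} + v_{8} = v_{4} + v_{7}  ⇒ sig = (2; 1,1)
  {8,10}:  v_{8} + v_{10} = v_{2} + v_{3}  ⇒ sig = (2; 1,1)
  {1,10}:  v_{1} + v_{10} = v_{7} + 2·v_{9}  ⇒ sig = (2; 1,2)
  {2,3,4}:  v_{2} + v_{3} + v_{4} = 0  ⇒ sig = (3; —)
  {5,6,7}:  v_{5} + v_{6} + v_{7} = 0  ⇒ sig = (3; —)
  {2,3,9}:  v_{2} + v_{3} + v_{9} = v_{10}  ⇒ sig = (3; 1)
  {4,7,9}:  v_{4} + v_{7} + v_{9} = v_{1}  ⇒ sig = (3; 1)
  {1,2,3}:  v_{1} + v_{2} + v_{3} = v_{7} + v_{9}  ⇒ sig = (3; 1,1)
  {1,5,6}:  v_{1} + v_{5} + v_{6} = v_{4} + v_{9}  ⇒ sig = (3; 1,1)

Sorted signature multiset PRS(X):
{ (2; —),  (2; 1),  (2; 1,1) ×2,  (2; 1,2),  (3; —) ×2,  (3; 1) ×2,  (3; 1,1) ×2 }


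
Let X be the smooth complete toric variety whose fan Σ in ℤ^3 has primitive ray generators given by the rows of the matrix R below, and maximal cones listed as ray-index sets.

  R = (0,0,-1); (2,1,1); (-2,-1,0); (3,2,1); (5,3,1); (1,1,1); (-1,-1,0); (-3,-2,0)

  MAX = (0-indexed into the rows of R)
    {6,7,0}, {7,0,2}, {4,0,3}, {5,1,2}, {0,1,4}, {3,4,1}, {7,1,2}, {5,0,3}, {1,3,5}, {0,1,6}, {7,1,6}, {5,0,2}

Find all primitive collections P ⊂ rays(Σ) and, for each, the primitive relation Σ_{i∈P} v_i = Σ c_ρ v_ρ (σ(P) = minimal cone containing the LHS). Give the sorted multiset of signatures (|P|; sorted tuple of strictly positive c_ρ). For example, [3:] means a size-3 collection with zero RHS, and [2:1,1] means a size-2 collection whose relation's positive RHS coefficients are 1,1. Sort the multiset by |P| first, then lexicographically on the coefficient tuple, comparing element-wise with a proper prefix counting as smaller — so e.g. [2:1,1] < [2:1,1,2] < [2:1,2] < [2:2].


Primitive collections (14):

  P={2,3}:  v_{2} + v_{3} = v_{5} — sig = [2:1]
  P={2,4}:  v_{2} + v_{4} = v_{3} — sig = [2:1]
  P={2,6}:  v_{2} + v_{6} = v_{7} — sig = [2:1]
  P={3,6}:  v_{3} + v_{6} = v_{1} — sig = [2:1]
  P={4,7}:  v_{4} + v_{7} = v_{1} — sig = [2:1]
  P={3,7}:  v_{3} + v_{7} = v_{1} + v_{2} — sig = [2:1,1]
  P={5,6}:  v_{5} + v_{6} = v_{1} + v_{2} — sig = [2:1,1]
  P={4,6}:  v_{4} + v_{6} = v_{0} + 2·v_{1} — sig = [2:1,2]
  P={5,7}:  v_{5} + v_{7} = v_{1} + 2·v_{2} — sig = [2:1,2]
  P={4,5}:  v_{4} + v_{5} = 2·v_{3} — sig = [2:2]
  P={0,1,2}:  v_{0} + v_{1} + v_{2} = 0 — sig = [3:]
  P={0,1,3}:  v_{0} + v_{1} + v_{3} = v_{4} — sig = [3:1]
  P={0,1,5}:  v_{0} + v_{1} + v_{5} = v_{3} — sig = [3:1]
  P={0,1,7}:  v_{0} + v_{1} + v_{7} = v_{6} — sig = [3:1]

so the primitive-relation signature multiset is
{ [2:1] ×5,  [2:1,1] ×2,  [2:1,2] ×2,  [2:2],  [3:],  [3:1] ×3 }
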